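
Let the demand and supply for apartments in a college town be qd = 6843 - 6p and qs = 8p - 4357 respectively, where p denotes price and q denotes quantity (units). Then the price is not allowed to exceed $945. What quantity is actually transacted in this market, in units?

Setting quantity demanded equal to quantity supplied, 6843 - 6p = 8p - 4357, gives p* = 800 and q* = 2043.
The ceiling of 945 is above the equilibrium price 800, so it is not binding; the market clears at p* = 800, q* = 2043.

2043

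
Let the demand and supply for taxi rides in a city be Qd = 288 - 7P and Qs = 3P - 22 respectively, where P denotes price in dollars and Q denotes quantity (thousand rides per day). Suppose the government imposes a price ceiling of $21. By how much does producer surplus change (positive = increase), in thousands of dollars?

Setting quantity demanded equal to quantity supplied, 288 - 7P = 3P - 22, gives P* = 31 and Q* = 71.
The ceiling of 21 is below the equilibrium price 31, so it binds.
At P = 21: Qd = 288 - 7·21 = 141 and Qs = 3·21 - 22 = 41.
Producer surplus without the control is ½ · (31 - 22/3) · 71 = 5041/6.
With the ceiling, producers sell 41 units at 21, so PS = ½ · (21 - 22/3) · 41 = 1681/6.
Change in producer surplus = 1681/6 - 5041/6 = -560.

-560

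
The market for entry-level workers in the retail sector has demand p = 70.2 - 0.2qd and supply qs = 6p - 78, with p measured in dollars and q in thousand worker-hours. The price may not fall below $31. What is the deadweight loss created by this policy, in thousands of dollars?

0

Rearranging demand gives qd = 351 - 5p. In a free market, 351 - 5p = 6p - 78 gives the equilibrium p* = 39, q* = 156.
The floor of 31 is below the equilibrium price 39, so it is not binding; the market clears at p* = 39, q* = 156.
Since the control does not bind, no trades are prevented and deadweight loss is zero.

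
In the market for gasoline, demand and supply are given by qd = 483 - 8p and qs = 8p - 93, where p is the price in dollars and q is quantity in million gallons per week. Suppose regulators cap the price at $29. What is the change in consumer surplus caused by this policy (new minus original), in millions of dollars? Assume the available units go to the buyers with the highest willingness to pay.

Setting quantity demanded equal to quantity supplied, 483 - 8p = 8p - 93, gives p* = 36 and q* = 195.
Since 29 < 36, the ceiling is binding.
At p = 29: qd = 483 - 8·29 = 251 and qs = 8·29 - 93 = 139.
Consumer surplus without the control is ½ · (60.375 - 36) · 195 = 2376.5625.
With the ceiling, 139 units are sold at 29 (assume they go to the highest-value buyers). The demand price at q = 139 is 43, so CS = ½ · [(60.375 - 29) + (43 - 29)] · 139 = 3153.5625.
Change in consumer surplus = 3153.5625 - 2376.5625 = 777.

777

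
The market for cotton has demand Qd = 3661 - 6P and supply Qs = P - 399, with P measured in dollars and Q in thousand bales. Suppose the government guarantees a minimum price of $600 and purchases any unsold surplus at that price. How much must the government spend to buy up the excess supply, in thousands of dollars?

84000

In a free market, 3661 - 6P = P - 399 gives the equilibrium P* = 580, Q* = 181.
Because the floor (600) lies above the market-clearing price, it is binding.
At P = 600: Qd = 3661 - 6·600 = 61 and Qs = 600 - 399 = 201.
Surplus = Qs - Qd = 140.
Government expenditure = surplus × support price = 140 × 600 = 84000.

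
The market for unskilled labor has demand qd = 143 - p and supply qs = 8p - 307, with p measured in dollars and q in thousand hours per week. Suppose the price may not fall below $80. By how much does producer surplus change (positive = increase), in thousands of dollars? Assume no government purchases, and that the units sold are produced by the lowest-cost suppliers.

1833.75

Without the control the market clears where 143 - p = 8p - 307, i.e. p* = 50 and q* = 93.
Because the floor (80) lies above the market-clearing price, it is binding.
At p = 80: qd = 143 - 80 = 63 and qs = 8·80 - 307 = 333.
Producer surplus without the control is ½ · (50 - 38.375) · 93 = 540.5625.
With the floor, 63 units are sold at 80. The supply price at q = 63 is 46.25, so PS = ½ · [(80 - 38.375) + (80 - 46.25)] · 63 = 2374.3125.
Change in producer surplus = 2374.3125 - 540.5625 = 1833.75.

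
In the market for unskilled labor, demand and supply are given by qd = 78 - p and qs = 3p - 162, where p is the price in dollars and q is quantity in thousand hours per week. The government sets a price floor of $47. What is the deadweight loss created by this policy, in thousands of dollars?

Equilibrium: 78 - p = 3p - 162, so 240 = 4p and p* = 60, q* = 18.
Since 47 is below p* = 60, the floor does not bind and the free-market outcome prevails.
Since the control does not bind, no trades are prevented and deadweight loss is zero.

0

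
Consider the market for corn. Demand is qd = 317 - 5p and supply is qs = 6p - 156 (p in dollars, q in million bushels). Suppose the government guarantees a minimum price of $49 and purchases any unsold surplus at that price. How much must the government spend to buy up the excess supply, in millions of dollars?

Equilibrium: 317 - 5p = 6p - 156, so 473 = 11p and p* = 43, q* = 102.
Because the floor (49) lies above the market-clearing price, it is binding.
At p = 49: qd = 317 - 5·49 = 72 and qs = 6·49 - 156 = 138.
Surplus = qs - qd = 66.
Government expenditure = surplus × support price = 66 × 49 = 3234.

3234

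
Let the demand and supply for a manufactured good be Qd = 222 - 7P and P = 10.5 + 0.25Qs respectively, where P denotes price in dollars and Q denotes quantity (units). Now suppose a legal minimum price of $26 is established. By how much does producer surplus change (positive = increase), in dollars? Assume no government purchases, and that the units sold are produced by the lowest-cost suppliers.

Rearranging supply gives Qs = 4P - 42. Setting quantity demanded equal to quantity supplied, 222 - 7P = 4P - 42, gives P* = 24 and Q* = 54.
Because the floor (26) lies above the market-clearing price, it is binding.
At P = 26: Qd = 222 - 7·26 = 40 and Qs = 4·26 - 42 = 62.
Producer surplus without the control is ½ · (24 - 10.5) · 54 = 364.5.
With the floor, 40 units are sold at 26. The supply price at Q = 40 is 20.5, so PS = ½ · [(26 - 10.5) + (26 - 20.5)] · 40 = 420.
Change in producer surplus = 420 - 364.5 = 55.5.

55.5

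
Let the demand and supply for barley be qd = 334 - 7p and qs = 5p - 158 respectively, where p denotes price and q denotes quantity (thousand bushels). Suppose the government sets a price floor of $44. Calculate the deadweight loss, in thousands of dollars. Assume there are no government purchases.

75.6

Without the control the market clears where 334 - 7p = 5p - 158, i.e. p* = 41 and q* = 47.
Since 44 > 41, the floor is binding.
At p = 44: qd = 334 - 7·44 = 26 and qs = 5·44 - 158 = 62.
Quantity traded falls to 26. At q = 26 the demand price is (334 - 26)/7 = 44 and the supply price is (158 + 26)/5 = 36.8.
Deadweight loss = ½ · (44 - 36.8) · (47 - 26) = ½ · 7.2 · 21 = 75.6.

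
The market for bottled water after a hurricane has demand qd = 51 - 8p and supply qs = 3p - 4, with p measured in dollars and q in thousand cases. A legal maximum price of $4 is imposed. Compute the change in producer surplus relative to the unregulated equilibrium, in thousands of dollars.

Equilibrium: 51 - 8p = 3p - 4, so 55 = 11p and p* = 5, q* = 11.
The ceiling of 4 is below the equilibrium price 5, so it binds.
At p = 4: qd = 51 - 8·4 = 19 and qs = 3·4 - 4 = 8.
Producer surplus without the control is ½ · (5 - 4/3) · 11 = 121/6.
With the ceiling, producers sell 8 units at 4, so PS = ½ · (4 - 4/3) · 8 = 32/3.
Change in producer surplus = 32/3 - 121/6 = -9.5.

-9.5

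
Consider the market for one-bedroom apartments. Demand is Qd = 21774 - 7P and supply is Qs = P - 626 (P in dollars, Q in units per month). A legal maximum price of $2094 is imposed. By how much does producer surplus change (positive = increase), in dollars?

Without the control the market clears where 21774 - 7P = P - 626, i.e. P* = 2800 and Q* = 2174.
Since 2094 < 2800, the ceiling is binding.
At P = 2094: Qd = 21774 - 7·2094 = 7116 and Qs = 2094 - 626 = 1468.
Producer surplus without the control is ½ · (2800 - 626) · 2174 = 2363138.
With the ceiling, producers sell 1468 units at 2094, so PS = ½ · (2094 - 626) · 1468 = 1077512.
Change in producer surplus = 1077512 - 2363138 = -1285626.

-1285626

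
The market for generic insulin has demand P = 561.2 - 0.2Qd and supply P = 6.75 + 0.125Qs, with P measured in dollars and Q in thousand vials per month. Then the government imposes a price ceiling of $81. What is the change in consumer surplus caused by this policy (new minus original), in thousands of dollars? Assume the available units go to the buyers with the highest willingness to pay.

-41088.4

Rearranging demand gives Qd = 2806 - 5P; rearranging supply gives Qs = 8P - 54. Equilibrium: 2806 - 5P = 8P - 54, so 2860 = 13P and P* = 220, Q* = 1706.
Because the ceiling (81) lies below the market-clearing price, it is binding.
At P = 81: Qd = 2806 - 5·81 = 2401 and Qs = 8·81 - 54 = 594.
Consumer surplus without the control is ½ · (561.2 - 220) · 1706 = 291043.6.
With the ceiling, 594 units are sold at 81 (assume they go to the highest-value buyers). The demand price at Q = 594 is 442.4, so CS = ½ · [(561.2 - 81) + (442.4 - 81)] · 594 = 249955.2.
Change in consumer surplus = 249955.2 - 291043.6 = -41088.4.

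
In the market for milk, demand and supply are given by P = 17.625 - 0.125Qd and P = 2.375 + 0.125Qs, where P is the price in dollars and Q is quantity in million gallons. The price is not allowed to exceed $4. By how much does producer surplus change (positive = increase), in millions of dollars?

Rearranging demand gives Qd = 141 - 8P; rearranging supply gives Qs = 8P - 19. Setting quantity demanded equal to quantity supplied, 141 - 8P = 8P - 19, gives P* = 10 and Q* = 61.
Because the ceiling (4) lies below the market-clearing price, it is binding.
At P = 4: Qd = 141 - 8·4 = 109 and Qs = 8·4 - 19 = 13.
Producer surplus without the control is ½ · (10 - 2.375) · 61 = 232.5625.
With the ceiling, producers sell 13 units at 4, so PS = ½ · (4 - 2.375) · 13 = 10.5625.
Change in producer surplus = 10.5625 - 232.5625 = -222.

-222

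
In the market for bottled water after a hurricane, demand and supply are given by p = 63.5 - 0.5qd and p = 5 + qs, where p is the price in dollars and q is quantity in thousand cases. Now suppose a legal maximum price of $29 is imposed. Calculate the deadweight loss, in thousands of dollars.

Rearranging demand gives qd = 127 - 2p; rearranging supply gives qs = p - 5. Equilibrium: 127 - 2p = p - 5, so 132 = 3p and p* = 44, q* = 39.
Since 29 < 44, the ceiling is binding.
At p = 29: qd = 127 - 2·29 = 69 and qs = 29 - 5 = 24.
Quantity traded falls to 24. At q = 24 the demand price is (127 - 24)/2 = 51.5 and the supply price is 5 + 24 = 29.
Deadweight loss = ½ · (51.5 - 29) · (39 - 24) = ½ · 22.5 · 15 = 168.75.

168.75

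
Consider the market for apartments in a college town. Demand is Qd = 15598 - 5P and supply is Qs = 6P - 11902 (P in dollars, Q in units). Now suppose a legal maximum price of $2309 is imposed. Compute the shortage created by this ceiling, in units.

2101

Equilibrium: 15598 - 5P = 6P - 11902, so 27500 = 11P and P* = 2500, Q* = 3098.
Since 2309 < 2500, the ceiling is binding.
At P = 2309: Qd = 15598 - 5·2309 = 4053 and Qs = 6·2309 - 11902 = 1952.
Shortage = Qd - Qs = 4053 - 1952 = 2101.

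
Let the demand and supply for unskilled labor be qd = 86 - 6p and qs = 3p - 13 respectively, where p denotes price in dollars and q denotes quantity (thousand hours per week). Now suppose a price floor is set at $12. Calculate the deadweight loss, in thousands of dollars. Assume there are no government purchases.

9

Equilibrium: 86 - 6p = 3p - 13, so 99 = 9p and p* = 11, q* = 20.
The floor of 12 is above the equilibrium price 11, so it binds.
At p = 12: qd = 86 - 6·12 = 14 and qs = 3·12 - 13 = 23.
Quantity traded falls to 14. At q = 14 the demand price is (86 - 14)/6 = 12 and the supply price is (13 + 14)/3 = 9.
Deadweight loss = ½ · (12 - 9) · (20 - 14) = ½ · 3 · 6 = 9.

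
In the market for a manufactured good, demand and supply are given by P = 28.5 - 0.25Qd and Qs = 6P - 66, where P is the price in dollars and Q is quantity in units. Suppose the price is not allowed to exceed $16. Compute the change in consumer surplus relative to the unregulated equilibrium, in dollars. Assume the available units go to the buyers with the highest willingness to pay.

42

Rearranging demand gives Qd = 114 - 4P. Setting quantity demanded equal to quantity supplied, 114 - 4P = 6P - 66, gives P* = 18 and Q* = 42.
Since 16 < 18, the ceiling is binding.
At P = 16: Qd = 114 - 4·16 = 50 and Qs = 6·16 - 66 = 30.
Consumer surplus without the control is ½ · (28.5 - 18) · 42 = 220.5.
With the ceiling, 30 units are sold at 16 (assume they go to the highest-value buyers). The demand price at Q = 30 is 21, so CS = ½ · [(28.5 - 16) + (21 - 16)] · 30 = 262.5.
Change in consumer surplus = 262.5 - 220.5 = 42.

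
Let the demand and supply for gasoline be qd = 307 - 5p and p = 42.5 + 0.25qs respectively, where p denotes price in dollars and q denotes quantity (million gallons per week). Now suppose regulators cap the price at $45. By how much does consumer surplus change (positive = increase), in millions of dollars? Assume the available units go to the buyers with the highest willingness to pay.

-22.4

Rearranging supply gives qs = 4p - 170. Without the control the market clears where 307 - 5p = 4p - 170, i.e. p* = 53 and q* = 42.
The ceiling of 45 is below the equilibrium price 53, so it binds.
At p = 45: qd = 307 - 5·45 = 82 and qs = 4·45 - 170 = 10.
Consumer surplus without the control is ½ · (61.4 - 53) · 42 = 176.4.
With the ceiling, 10 units are sold at 45 (assume they go to the highest-value buyers). The demand price at q = 10 is 59.4, so CS = ½ · [(61.4 - 45) + (59.4 - 45)] · 10 = 154.
Change in consumer surplus = 154 - 176.4 = -22.4.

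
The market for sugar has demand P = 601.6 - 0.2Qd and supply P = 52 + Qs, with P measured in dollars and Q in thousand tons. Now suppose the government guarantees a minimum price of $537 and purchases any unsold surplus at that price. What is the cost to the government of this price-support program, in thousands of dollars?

Rearranging demand gives Qd = 3008 - 5P; rearranging supply gives Qs = P - 52. Setting quantity demanded equal to quantity supplied, 3008 - 5P = P - 52, gives P* = 510 and Q* = 458.
The floor of 537 is above the equilibrium price 510, so it binds.
At P = 537: Qd = 3008 - 5·537 = 323 and Qs = 537 - 52 = 485.
Surplus = Qs - Qd = 162.
Government expenditure = surplus × support price = 162 × 537 = 86994.

86994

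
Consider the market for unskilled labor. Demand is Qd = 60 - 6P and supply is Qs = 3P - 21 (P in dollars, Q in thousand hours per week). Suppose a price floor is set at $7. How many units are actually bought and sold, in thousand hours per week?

6

Setting quantity demanded equal to quantity supplied, 60 - 6P = 3P - 21, gives P* = 9 and Q* = 6.
The floor of 7 is below the equilibrium price 9, so it is not binding; the market clears at P* = 9, Q* = 6.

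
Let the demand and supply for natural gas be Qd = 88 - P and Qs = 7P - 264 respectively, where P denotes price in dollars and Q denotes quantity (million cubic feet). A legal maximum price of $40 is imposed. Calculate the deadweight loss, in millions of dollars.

448

Setting quantity demanded equal to quantity supplied, 88 - P = 7P - 264, gives P* = 44 and Q* = 44.
Since 40 < 44, the ceiling is binding.
At P = 40: Qd = 88 - 40 = 48 and Qs = 7·40 - 264 = 16.
Quantity traded falls to 16. At Q = 16 the demand price is 88 - 16 = 72 and the supply price is (264 + 16)/7 = 40.
Deadweight loss = ½ · (72 - 40) · (44 - 16) = ½ · 32 · 28 = 448.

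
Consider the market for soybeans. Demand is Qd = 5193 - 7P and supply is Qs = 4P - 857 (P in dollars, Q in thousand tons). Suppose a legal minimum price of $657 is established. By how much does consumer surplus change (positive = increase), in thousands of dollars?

-103629.5

Without the control the market clears where 5193 - 7P = 4P - 857, i.e. P* = 550 and Q* = 1343.
Because the floor (657) lies above the market-clearing price, it is binding.
At P = 657: Qd = 5193 - 7·657 = 594 and Qs = 4·657 - 857 = 1771.
Consumer surplus without the control is ½ · (5193/7 - 550) · 1343 = 1803649/14.
With the floor, consumers buy 594 units at 657, so CS = ½ · (5193/7 - 657) · 594 = 176418/7.
Change in consumer surplus = 176418/7 - 1803649/14 = -103629.5.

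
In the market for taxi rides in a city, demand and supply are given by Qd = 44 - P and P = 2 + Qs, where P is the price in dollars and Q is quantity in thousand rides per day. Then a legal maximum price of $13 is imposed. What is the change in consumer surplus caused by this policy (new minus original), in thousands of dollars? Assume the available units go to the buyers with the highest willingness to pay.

Rearranging supply gives Qs = P - 2. Without the control the market clears where 44 - P = P - 2, i.e. P* = 23 and Q* = 21.
Since 13 < 23, the ceiling is binding.
At P = 13: Qd = 44 - 13 = 31 and Qs = 13 - 2 = 11.
Consumer surplus without the control is ½ · (44 - 23) · 21 = 220.5.
With the ceiling, 11 units are sold at 13 (assume they go to the highest-value buyers). The demand price at Q = 11 is 33, so CS = ½ · [(44 - 13) + (33 - 13)] · 11 = 280.5.
Change in consumer surplus = 280.5 - 220.5 = 60.

60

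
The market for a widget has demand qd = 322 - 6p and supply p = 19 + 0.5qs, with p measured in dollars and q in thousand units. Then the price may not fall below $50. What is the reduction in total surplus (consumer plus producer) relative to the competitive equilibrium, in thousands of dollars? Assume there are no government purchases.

300

Rearranging supply gives qs = 2p - 38. Equilibrium: 322 - 6p = 2p - 38, so 360 = 8p and p* = 45, q* = 52.
Because the floor (50) lies above the market-clearing price, it is binding.
At p = 50: qd = 322 - 6·50 = 22 and qs = 2·50 - 38 = 62.
Quantity traded falls to 22. At q = 22 the demand price is (322 - 22)/6 = 50 and the supply price is (38 + 22)/2 = 30.
Deadweight loss = ½ · (50 - 30) · (52 - 22) = ½ · 20 · 30 = 300.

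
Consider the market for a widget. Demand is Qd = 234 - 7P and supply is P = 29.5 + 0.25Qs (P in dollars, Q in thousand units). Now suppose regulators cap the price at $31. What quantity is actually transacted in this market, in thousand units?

Rearranging supply gives Qs = 4P - 118. Setting quantity demanded equal to quantity supplied, 234 - 7P = 4P - 118, gives P* = 32 and Q* = 10.
Because the ceiling (31) lies below the market-clearing price, it is binding.
At P = 31: Qd = 234 - 7·31 = 17 and Qs = 4·31 - 118 = 6.
The quantity actually transacted is the short side, supply: 6.

6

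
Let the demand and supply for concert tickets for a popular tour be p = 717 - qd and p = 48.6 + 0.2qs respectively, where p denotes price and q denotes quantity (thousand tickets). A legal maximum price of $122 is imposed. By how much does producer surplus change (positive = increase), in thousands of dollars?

-17556

Rearranging demand gives qd = 717 - p; rearranging supply gives qs = 5p - 243. Equilibrium: 717 - p = 5p - 243, so 960 = 6p and p* = 160, q* = 557.
Since 122 < 160, the ceiling is binding.
At p = 122: qd = 717 - 122 = 595 and qs = 5·122 - 243 = 367.
Producer surplus without the control is ½ · (160 - 48.6) · 557 = 31024.9.
With the ceiling, producers sell 367 units at 122, so PS = ½ · (122 - 48.6) · 367 = 13468.9.
Change in producer surplus = 13468.9 - 31024.9 = -17556.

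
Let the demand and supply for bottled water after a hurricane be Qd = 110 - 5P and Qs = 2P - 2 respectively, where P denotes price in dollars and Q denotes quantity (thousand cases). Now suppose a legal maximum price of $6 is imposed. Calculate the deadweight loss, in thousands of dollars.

140

Setting quantity demanded equal to quantity supplied, 110 - 5P = 2P - 2, gives P* = 16 and Q* = 30.
Since 6 < 16, the ceiling is binding.
At P = 6: Qd = 110 - 5·6 = 80 and Qs = 2·6 - 2 = 10.
Quantity traded falls to 10. At Q = 10 the demand price is (110 - 10)/5 = 20 and the supply price is (2 + 10)/2 = 6.
Deadweight loss = ½ · (20 - 6) · (30 - 10) = ½ · 14 · 20 = 140.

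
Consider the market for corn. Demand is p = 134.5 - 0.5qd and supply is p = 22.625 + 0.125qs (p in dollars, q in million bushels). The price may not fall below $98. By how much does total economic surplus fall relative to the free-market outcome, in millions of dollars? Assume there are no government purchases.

Rearranging demand gives qd = 269 - 2p; rearranging supply gives qs = 8p - 181. Setting quantity demanded equal to quantity supplied, 269 - 2p = 8p - 181, gives p* = 45 and q* = 179.
Because the floor (98) lies above the market-clearing price, it is binding.
At p = 98: qd = 269 - 2·98 = 73 and qs = 8·98 - 181 = 603.
Quantity traded falls to 73. At q = 73 the demand price is (269 - 73)/2 = 98 and the supply price is (181 + 73)/8 = 31.75.
Deadweight loss = ½ · (98 - 31.75) · (179 - 73) = ½ · 66.25 · 106 = 3511.25.

3511.25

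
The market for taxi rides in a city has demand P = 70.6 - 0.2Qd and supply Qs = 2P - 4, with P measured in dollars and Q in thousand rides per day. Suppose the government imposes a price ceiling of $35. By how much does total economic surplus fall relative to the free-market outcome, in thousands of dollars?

358.4

Rearranging demand gives Qd = 353 - 5P. Setting quantity demanded equal to quantity supplied, 353 - 5P = 2P - 4, gives P* = 51 and Q* = 98.
Since 35 < 51, the ceiling is binding.
At P = 35: Qd = 353 - 5·35 = 178 and Qs = 2·35 - 4 = 66.
Quantity traded falls to 66. At Q = 66 the demand price is (353 - 66)/5 = 57.4 and the supply price is (4 + 66)/2 = 35.
Deadweight loss = ½ · (57.4 - 35) · (98 - 66) = ½ · 22.4 · 32 = 358.4.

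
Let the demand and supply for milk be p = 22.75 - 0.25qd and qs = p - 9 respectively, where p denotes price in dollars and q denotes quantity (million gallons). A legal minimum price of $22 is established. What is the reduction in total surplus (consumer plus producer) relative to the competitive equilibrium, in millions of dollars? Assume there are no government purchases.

Rearranging demand gives qd = 91 - 4p. Equilibrium: 91 - 4p = p - 9, so 100 = 5p and p* = 20, q* = 11.
The floor of 22 is above the equilibrium price 20, so it binds.
At p = 22: qd = 91 - 4·22 = 3 and qs = 22 - 9 = 13.
Quantity traded falls to 3. At q = 3 the demand price is (91 - 3)/4 = 22 and the supply price is 9 + 3 = 12.
Deadweight loss = ½ · (22 - 12) · (11 - 3) = ½ · 10 · 8 = 40.

40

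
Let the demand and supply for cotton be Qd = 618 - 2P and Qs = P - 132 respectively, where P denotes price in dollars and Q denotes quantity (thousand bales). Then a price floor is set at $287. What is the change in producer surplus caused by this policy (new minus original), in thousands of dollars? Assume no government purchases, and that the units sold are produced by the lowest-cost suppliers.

Without the control the market clears where 618 - 2P = P - 132, i.e. P* = 250 and Q* = 118.
Because the floor (287) lies above the market-clearing price, it is binding.
At P = 287: Qd = 618 - 2·287 = 44 and Qs = 287 - 132 = 155.
Producer surplus without the control is ½ · (250 - 132) · 118 = 6962.
With the floor, 44 units are sold at 287. The supply price at Q = 44 is 176, so PS = ½ · [(287 - 132) + (287 - 176)] · 44 = 5852.
Change in producer surplus = 5852 - 6962 = -1110.

-1110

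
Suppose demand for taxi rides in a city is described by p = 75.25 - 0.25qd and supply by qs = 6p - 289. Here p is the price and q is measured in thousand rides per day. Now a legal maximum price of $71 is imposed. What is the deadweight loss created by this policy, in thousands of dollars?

0

Rearranging demand gives qd = 301 - 4p. In a free market, 301 - 4p = 6p - 289 gives the equilibrium p* = 59, q* = 65.
Since 71 is above p* = 59, the ceiling does not bind and the free-market outcome prevails.
Since the control does not bind, no trades are prevented and deadweight loss is zero.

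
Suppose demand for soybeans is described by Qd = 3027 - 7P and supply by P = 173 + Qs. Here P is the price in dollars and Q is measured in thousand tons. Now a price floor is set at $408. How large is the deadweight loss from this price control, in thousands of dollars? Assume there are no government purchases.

1792

Rearranging supply gives Qs = P - 173. In a free market, 3027 - 7P = P - 173 gives the equilibrium P* = 400, Q* = 227.
The floor of 408 is above the equilibrium price 400, so it binds.
At P = 408: Qd = 3027 - 7·408 = 171 and Qs = 408 - 173 = 235.
Quantity traded falls to 171. At Q = 171 the demand price is (3027 - 171)/7 = 408 and the supply price is 173 + 171 = 344.
Deadweight loss = ½ · (408 - 344) · (227 - 171) = ½ · 64 · 56 = 1792.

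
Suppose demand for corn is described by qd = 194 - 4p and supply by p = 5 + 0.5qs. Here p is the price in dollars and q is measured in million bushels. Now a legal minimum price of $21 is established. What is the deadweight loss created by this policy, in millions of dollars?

Rearranging supply gives qs = 2p - 10. Without the control the market clears where 194 - 4p = 2p - 10, i.e. p* = 34 and q* = 58.
Since 21 is below p* = 34, the floor does not bind and the free-market outcome prevails.
Since the control does not bind, no trades are prevented and deadweight loss is zero.

0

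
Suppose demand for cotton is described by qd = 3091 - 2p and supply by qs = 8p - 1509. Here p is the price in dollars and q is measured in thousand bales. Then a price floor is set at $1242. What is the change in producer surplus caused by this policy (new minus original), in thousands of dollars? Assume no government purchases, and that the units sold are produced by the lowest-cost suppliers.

Setting quantity demanded equal to quantity supplied, 3091 - 2p = 8p - 1509, gives p* = 460 and q* = 2171.
Since 1242 > 460, the floor is binding.
At p = 1242: qd = 3091 - 2·1242 = 607 and qs = 8·1242 - 1509 = 8427.
Producer surplus without the control is ½ · (460 - 188.625) · 2171 = 294577.5625.
With the floor, 607 units are sold at 1242. The supply price at q = 607 is 264.5, so PS = ½ · [(1242 - 188.625) + (1242 - 264.5)] · 607 = 616370.5625.
Change in producer surplus = 616370.5625 - 294577.5625 = 321793.

321793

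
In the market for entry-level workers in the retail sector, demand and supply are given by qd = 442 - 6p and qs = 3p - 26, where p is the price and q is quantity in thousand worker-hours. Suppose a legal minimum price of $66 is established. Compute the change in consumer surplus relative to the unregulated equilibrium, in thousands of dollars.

-1232

Equilibrium: 442 - 6p = 3p - 26, so 468 = 9p and p* = 52, q* = 130.
The floor of 66 is above the equilibrium price 52, so it binds.
At p = 66: qd = 442 - 6·66 = 46 and qs = 3·66 - 26 = 172.
Consumer surplus without the control is ½ · (221/3 - 52) · 130 = 4225/3.
With the floor, consumers buy 46 units at 66, so CS = ½ · (221/3 - 66) · 46 = 529/3.
Change in consumer surplus = 529/3 - 4225/3 = -1232.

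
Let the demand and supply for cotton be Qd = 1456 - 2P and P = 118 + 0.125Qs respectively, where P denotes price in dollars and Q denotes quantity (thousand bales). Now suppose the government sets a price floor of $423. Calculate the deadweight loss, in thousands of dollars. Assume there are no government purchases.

41861.25

Rearranging supply gives Qs = 8P - 944. Setting quantity demanded equal to quantity supplied, 1456 - 2P = 8P - 944, gives P* = 240 and Q* = 976.
Since 423 > 240, the floor is binding.
At P = 423: Qd = 1456 - 2·423 = 610 and Qs = 8·423 - 944 = 2440.
Quantity traded falls to 610. At Q = 610 the demand price is (1456 - 610)/2 = 423 and the supply price is (944 + 610)/8 = 194.25.
Deadweight loss = ½ · (423 - 194.25) · (976 - 610) = ½ · 228.75 · 366 = 41861.25.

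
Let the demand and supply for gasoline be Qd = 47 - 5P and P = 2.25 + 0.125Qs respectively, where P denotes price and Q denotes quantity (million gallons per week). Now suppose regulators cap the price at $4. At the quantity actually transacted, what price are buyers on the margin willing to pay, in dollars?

Rearranging supply gives Qs = 8P - 18. Equilibrium: 47 - 5P = 8P - 18, so 65 = 13P and P* = 5, Q* = 22.
The ceiling of 4 is below the equilibrium price 5, so it binds.
At P = 4: Qd = 47 - 5·4 = 27 and Qs = 8·4 - 18 = 14.
Only 14 units reach the market. On the demand curve, the marginal buyer's willingness to pay at Q = 14 is (47 - 14)/5 = 6.6.

6.6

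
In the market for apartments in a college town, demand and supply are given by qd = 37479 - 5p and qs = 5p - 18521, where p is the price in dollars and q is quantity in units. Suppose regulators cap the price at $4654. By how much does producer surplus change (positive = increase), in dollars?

Equilibrium: 37479 - 5p = 5p - 18521, so 56000 = 10p and p* = 5600, q* = 9479.
Because the ceiling (4654) lies below the market-clearing price, it is binding.
At p = 4654: qd = 37479 - 5·4654 = 14209 and qs = 5·4654 - 18521 = 4749.
Producer surplus without the control is ½ · (5600 - 3704.2) · 9479 = 8985144.1.
With the ceiling, producers sell 4749 units at 4654, so PS = ½ · (4654 - 3704.2) · 4749 = 2255300.1.
Change in producer surplus = 2255300.1 - 8985144.1 = -6729844.

-6729844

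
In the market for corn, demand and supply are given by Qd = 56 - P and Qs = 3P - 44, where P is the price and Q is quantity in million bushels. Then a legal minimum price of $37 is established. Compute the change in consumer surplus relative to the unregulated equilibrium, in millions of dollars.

-300

In a free market, 56 - P = 3P - 44 gives the equilibrium P* = 25, Q* = 31.
Since 37 > 25, the floor is binding.
At P = 37: Qd = 56 - 37 = 19 and Qs = 3·37 - 44 = 67.
Consumer surplus without the control is ½ · (56 - 25) · 31 = 480.5.
With the floor, consumers buy 19 units at 37, so CS = ½ · (56 - 37) · 19 = 180.5.
Change in consumer surplus = 180.5 - 480.5 = -300.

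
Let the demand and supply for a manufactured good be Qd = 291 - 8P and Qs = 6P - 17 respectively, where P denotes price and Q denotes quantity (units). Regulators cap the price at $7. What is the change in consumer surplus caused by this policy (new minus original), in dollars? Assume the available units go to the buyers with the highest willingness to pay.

Equilibrium: 291 - 8P = 6P - 17, so 308 = 14P and P* = 22, Q* = 115.
Because the ceiling (7) lies below the market-clearing price, it is binding.
At P = 7: Qd = 291 - 8·7 = 235 and Qs = 6·7 - 17 = 25.
Consumer surplus without the control is ½ · (36.375 - 22) · 115 = 826.5625.
With the ceiling, 25 units are sold at 7 (assume they go to the highest-value buyers). The demand price at Q = 25 is 33.25, so CS = ½ · [(36.375 - 7) + (33.25 - 7)] · 25 = 695.3125.
Change in consumer surplus = 695.3125 - 826.5625 = -131.25.

-131.25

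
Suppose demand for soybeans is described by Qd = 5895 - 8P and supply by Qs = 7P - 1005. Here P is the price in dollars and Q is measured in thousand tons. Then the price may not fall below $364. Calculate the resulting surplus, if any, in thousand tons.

0

Without the control the market clears where 5895 - 8P = 7P - 1005, i.e. P* = 460 and Q* = 2215.
Since 364 is below P* = 460, the floor does not bind and the free-market outcome prevails.
Since the control does not bind, there is no surplus.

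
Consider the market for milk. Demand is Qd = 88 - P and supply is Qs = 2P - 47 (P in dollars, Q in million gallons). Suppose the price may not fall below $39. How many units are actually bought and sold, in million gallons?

Setting quantity demanded equal to quantity supplied, 88 - P = 2P - 47, gives P* = 45 and Q* = 43.
The floor of 39 is below the equilibrium price 45, so it is not binding; the market clears at P* = 45, Q* = 43.

43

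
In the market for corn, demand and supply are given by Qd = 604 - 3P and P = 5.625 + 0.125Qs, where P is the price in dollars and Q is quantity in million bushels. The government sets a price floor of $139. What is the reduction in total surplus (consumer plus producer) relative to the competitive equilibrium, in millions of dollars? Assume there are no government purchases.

Rearranging supply gives Qs = 8P - 45. Equilibrium: 604 - 3P = 8P - 45, so 649 = 11P and P* = 59, Q* = 427.
Because the floor (139) lies above the market-clearing price, it is binding.
At P = 139: Qd = 604 - 3·139 = 187 and Qs = 8·139 - 45 = 1067.
Quantity traded falls to 187. At Q = 187 the demand price is (604 - 187)/3 = 139 and the supply price is (45 + 187)/8 = 29.
Deadweight loss = ½ · (139 - 29) · (427 - 187) = ½ · 110 · 240 = 13200.

13200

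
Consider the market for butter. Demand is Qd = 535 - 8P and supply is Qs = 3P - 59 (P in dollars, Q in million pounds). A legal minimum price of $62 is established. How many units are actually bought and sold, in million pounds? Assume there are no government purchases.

39

Equilibrium: 535 - 8P = 3P - 59, so 594 = 11P and P* = 54, Q* = 103.
Because the floor (62) lies above the market-clearing price, it is binding.
At P = 62: Qd = 535 - 8·62 = 39 and Qs = 3·62 - 59 = 127.
The quantity actually transacted is the short side, demand: 39.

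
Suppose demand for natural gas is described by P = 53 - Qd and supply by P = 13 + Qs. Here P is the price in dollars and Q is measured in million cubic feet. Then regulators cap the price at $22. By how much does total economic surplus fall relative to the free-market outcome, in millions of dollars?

Rearranging demand gives Qd = 53 - P; rearranging supply gives Qs = P - 13. Setting quantity demanded equal to quantity supplied, 53 - P = P - 13, gives P* = 33 and Q* = 20.
Since 22 < 33, the ceiling is binding.
At P = 22: Qd = 53 - 22 = 31 and Qs = 22 - 13 = 9.
Quantity traded falls to 9. At Q = 9 the demand price is 53 - 9 = 44 and the supply price is 13 + 9 = 22.
Deadweight loss = ½ · (44 - 22) · (20 - 9) = ½ · 22 · 11 = 121.

121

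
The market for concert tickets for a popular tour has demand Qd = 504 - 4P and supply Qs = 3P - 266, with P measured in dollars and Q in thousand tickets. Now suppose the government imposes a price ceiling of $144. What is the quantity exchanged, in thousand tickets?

Setting quantity demanded equal to quantity supplied, 504 - 4P = 3P - 266, gives P* = 110 and Q* = 64.
The ceiling of 144 is above the equilibrium price 110, so it is not binding; the market clears at P* = 110, Q* = 64.

64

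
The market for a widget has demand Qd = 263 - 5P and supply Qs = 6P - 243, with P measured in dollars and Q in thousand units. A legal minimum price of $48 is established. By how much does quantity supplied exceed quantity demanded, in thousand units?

In a free market, 263 - 5P = 6P - 243 gives the equilibrium P* = 46, Q* = 33.
Because the floor (48) lies above the market-clearing price, it is binding.
At P = 48: Qd = 263 - 5·48 = 23 and Qs = 6·48 - 243 = 45.
Surplus = Qs - Qd = 45 - 23 = 22.

22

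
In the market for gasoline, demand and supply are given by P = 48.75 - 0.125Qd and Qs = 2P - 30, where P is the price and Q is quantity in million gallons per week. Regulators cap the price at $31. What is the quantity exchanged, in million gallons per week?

32

Rearranging demand gives Qd = 390 - 8P. Setting quantity demanded equal to quantity supplied, 390 - 8P = 2P - 30, gives P* = 42 and Q* = 54.
The ceiling of 31 is below the equilibrium price 42, so it binds.
At P = 31: Qd = 390 - 8·31 = 142 and Qs = 2·31 - 30 = 32.
The quantity actually transacted is the short side, supply: 32.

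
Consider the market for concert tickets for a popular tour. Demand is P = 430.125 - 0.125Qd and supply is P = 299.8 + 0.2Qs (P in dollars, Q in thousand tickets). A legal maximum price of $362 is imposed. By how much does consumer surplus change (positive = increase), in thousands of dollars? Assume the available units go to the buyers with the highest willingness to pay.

Rearranging demand gives Qd = 3441 - 8P; rearranging supply gives Qs = 5P - 1499. Setting quantity demanded equal to quantity supplied, 3441 - 8P = 5P - 1499, gives P* = 380 and Q* = 401.
The ceiling of 362 is below the equilibrium price 380, so it binds.
At P = 362: Qd = 3441 - 8·362 = 545 and Qs = 5·362 - 1499 = 311.
Consumer surplus without the control is ½ · (430.125 - 380) · 401 = 10050.0625.
With the ceiling, 311 units are sold at 362 (assume they go to the highest-value buyers). The demand price at Q = 311 is 391.25, so CS = ½ · [(430.125 - 362) + (391.25 - 362)] · 311 = 15141.8125.
Change in consumer surplus = 15141.8125 - 10050.0625 = 5091.75.

5091.75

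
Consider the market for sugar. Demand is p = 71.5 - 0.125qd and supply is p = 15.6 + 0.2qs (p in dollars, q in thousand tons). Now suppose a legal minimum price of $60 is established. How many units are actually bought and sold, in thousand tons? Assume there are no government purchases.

92

Rearranging demand gives qd = 572 - 8p; rearranging supply gives qs = 5p - 78. Without the control the market clears where 572 - 8p = 5p - 78, i.e. p* = 50 and q* = 172.
The floor of 60 is above the equilibrium price 50, so it binds.
At p = 60: qd = 572 - 8·60 = 92 and qs = 5·60 - 78 = 222.
The quantity actually transacted is the short side, demand: 92.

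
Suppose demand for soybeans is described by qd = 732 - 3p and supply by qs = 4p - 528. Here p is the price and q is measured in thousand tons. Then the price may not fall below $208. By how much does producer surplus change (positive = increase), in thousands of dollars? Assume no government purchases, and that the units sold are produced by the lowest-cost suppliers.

Without the control the market clears where 732 - 3p = 4p - 528, i.e. p* = 180 and q* = 192.
Because the floor (208) lies above the market-clearing price, it is binding.
At p = 208: qd = 732 - 3·208 = 108 and qs = 4·208 - 528 = 304.
Producer surplus without the control is ½ · (180 - 132) · 192 = 4608.
With the floor, 108 units are sold at 208. The supply price at q = 108 is 159, so PS = ½ · [(208 - 132) + (208 - 159)] · 108 = 6750.
Change in producer surplus = 6750 - 4608 = 2142.

2142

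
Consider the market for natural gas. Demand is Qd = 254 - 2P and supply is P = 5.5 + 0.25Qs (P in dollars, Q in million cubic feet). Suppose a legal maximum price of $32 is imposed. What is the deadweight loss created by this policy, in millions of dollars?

Rearranging supply gives Qs = 4P - 22. Equilibrium: 254 - 2P = 4P - 22, so 276 = 6P and P* = 46, Q* = 162.
The ceiling of 32 is below the equilibrium price 46, so it binds.
At P = 32: Qd = 254 - 2·32 = 190 and Qs = 4·32 - 22 = 106.
Quantity traded falls to 106. At Q = 106 the demand price is (254 - 106)/2 = 74 and the supply price is (22 + 106)/4 = 32.
Deadweight loss = ½ · (74 - 32) · (162 - 106) = ½ · 42 · 56 = 1176.

1176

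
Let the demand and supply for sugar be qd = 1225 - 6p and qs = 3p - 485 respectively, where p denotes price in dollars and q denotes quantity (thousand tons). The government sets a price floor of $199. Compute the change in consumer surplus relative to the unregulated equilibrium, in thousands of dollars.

Without the control the market clears where 1225 - 6p = 3p - 485, i.e. p* = 190 and q* = 85.
Since 199 > 190, the floor is binding.
At p = 199: qd = 1225 - 6·199 = 31 and qs = 3·199 - 485 = 112.
Consumer surplus without the control is ½ · (1225/6 - 190) · 85 = 7225/12.
With the floor, consumers buy 31 units at 199, so CS = ½ · (1225/6 - 199) · 31 = 961/12.
Change in consumer surplus = 961/12 - 7225/12 = -522.

-522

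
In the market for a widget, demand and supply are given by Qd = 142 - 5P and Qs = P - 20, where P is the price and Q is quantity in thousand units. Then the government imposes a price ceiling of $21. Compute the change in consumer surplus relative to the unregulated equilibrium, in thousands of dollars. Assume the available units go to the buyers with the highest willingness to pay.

2.4

Equilibrium: 142 - 5P = P - 20, so 162 = 6P and P* = 27, Q* = 7.
Since 21 < 27, the ceiling is binding.
At P = 21: Qd = 142 - 5·21 = 37 and Qs = 21 - 20 = 1.
Consumer surplus without the control is ½ · (28.4 - 27) · 7 = 4.9.
With the ceiling, 1 units are sold at 21 (assume they go to the highest-value buyers). The demand price at Q = 1 is 28.2, so CS = ½ · [(28.4 - 21) + (28.2 - 21)] · 1 = 7.3.
Change in consumer surplus = 7.3 - 4.9 = 2.4.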